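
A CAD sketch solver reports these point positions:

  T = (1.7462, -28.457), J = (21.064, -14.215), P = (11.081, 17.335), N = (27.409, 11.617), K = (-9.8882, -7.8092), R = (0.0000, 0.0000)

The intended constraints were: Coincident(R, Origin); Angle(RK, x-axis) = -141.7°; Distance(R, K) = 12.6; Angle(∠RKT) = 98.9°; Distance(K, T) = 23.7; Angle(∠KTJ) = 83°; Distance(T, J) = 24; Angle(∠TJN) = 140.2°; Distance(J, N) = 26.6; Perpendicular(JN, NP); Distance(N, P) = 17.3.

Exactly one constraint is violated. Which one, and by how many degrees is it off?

Perpendicular(JN, NP) — off by 5.50°.

R = (0.00, 0.00) ✓; RK at -141.7° ✓; |RK| = 12.60 ✓; ∠RKT = 98.90° ✓; |KT| = 23.70 ✓; ∠KTJ = 83.00° ✓; |TJ| = 24.00 ✓; ∠TJN = 140.2° ✓; |JN| = 26.60 ✓; ∠(JN, NP) = 84.50° ✗; |NP| = 17.30 ✓.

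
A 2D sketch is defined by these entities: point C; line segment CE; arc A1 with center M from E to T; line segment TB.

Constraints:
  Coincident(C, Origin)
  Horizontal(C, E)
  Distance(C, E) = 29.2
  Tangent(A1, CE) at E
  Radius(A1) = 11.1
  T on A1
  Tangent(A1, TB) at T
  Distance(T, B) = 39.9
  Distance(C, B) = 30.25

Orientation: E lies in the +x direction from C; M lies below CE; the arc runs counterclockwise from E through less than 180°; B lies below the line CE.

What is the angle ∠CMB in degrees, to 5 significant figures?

46.656°

C is at the origin; C and E share the same y with |CE| = 29.2 and E on the +x side, so E = (29.200, 0.0000). Tangency of A1 to CE means the radius ME is perpendicular to CE, so M = E + (0, -11.1) = (29.200, -11.100). Since MT ⟂ TB (tangency), |MB| = √(11.1² + 39.9²) = 41.415 regardless of where T sits on A1. So B lies on both circle(C, 30.25) and circle(M, 41.415); the below-CE intersection is B = (-8.0736, -29.153). T is the foot of the tangent from B: T = (21.861, -2.7723).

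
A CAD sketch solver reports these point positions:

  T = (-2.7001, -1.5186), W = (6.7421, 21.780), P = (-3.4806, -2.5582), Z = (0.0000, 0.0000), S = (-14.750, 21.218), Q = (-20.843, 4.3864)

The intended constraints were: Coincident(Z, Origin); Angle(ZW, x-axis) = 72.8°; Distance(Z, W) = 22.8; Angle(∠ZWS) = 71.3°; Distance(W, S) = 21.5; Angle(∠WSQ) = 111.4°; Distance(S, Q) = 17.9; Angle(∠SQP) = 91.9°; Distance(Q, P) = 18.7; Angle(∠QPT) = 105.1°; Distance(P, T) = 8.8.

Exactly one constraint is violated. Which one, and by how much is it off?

Distance(P, T) = 8.8 — off by 7.50.

Z = (0.00, 0.00) ✓; ZW at 72.80° ✓; |ZW| = 22.80 ✓; ∠ZWS = 71.30° ✓; |WS| = 21.50 ✓; ∠WSQ = 111.4° ✓; |SQ| = 17.90 ✓; ∠SQP = 91.90° ✓; |QP| = 18.70 ✓; ∠QPT = 105.1° ✓; |PT| = 1.300 ✗.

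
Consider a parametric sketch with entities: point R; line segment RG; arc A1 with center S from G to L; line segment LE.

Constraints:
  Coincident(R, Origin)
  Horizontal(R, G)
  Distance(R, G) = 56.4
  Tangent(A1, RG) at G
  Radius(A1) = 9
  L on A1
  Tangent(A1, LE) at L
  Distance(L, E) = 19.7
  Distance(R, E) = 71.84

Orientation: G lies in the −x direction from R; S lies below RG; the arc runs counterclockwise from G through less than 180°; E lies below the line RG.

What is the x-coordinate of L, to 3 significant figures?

-65.4

Checks: |SL| = 9.000 ✓; ∠(SL, LE) = 90.00° ✓; |LE| = 19.70 ✓; |RE| = 71.84 ✓.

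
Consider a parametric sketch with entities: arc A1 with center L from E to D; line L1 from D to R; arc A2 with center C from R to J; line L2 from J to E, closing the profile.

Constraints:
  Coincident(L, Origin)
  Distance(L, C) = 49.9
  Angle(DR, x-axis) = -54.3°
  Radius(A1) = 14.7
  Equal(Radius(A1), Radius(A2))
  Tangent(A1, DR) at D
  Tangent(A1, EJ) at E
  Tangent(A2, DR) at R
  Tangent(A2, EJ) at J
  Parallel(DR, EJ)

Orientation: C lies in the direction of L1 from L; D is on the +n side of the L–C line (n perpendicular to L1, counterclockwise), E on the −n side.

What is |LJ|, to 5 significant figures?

52.020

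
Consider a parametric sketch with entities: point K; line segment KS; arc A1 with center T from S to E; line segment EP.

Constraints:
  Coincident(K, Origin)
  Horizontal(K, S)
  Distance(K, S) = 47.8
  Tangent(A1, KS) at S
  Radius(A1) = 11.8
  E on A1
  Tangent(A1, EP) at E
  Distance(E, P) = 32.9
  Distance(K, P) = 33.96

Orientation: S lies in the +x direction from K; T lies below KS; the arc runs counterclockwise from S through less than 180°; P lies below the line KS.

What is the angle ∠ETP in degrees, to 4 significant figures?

70.27°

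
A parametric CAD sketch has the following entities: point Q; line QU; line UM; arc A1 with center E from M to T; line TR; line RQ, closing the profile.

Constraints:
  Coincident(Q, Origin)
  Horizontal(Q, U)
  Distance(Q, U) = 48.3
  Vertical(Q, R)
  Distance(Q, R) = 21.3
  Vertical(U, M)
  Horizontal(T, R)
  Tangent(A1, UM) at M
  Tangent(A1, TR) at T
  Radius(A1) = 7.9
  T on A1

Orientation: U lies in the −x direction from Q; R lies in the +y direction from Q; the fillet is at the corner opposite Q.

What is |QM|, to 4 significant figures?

50.12

Q is at the origin; Q and U share the same y with |QU| = 48.3 and U on the −x side, so U = (-48.30, 0.000). QR is vertical with |QR| = 21.3 and R on the +y side, so R = (0.000, 21.30). The virtual corner opposite Q is at (-48.30, 21.30). A1 meets UM tangentially, so EM is at right angles to UM and the tangent condition forces ET to be normal to TR, with radius 7.9, so the center E sits 7.9 in from both sides at E = (-40.40, 13.40). That places the tangent points at M = (-48.30, 13.40) on UM and T = (-40.40, 21.30) on TR. Then |QM| = |M − Q| = 50.12.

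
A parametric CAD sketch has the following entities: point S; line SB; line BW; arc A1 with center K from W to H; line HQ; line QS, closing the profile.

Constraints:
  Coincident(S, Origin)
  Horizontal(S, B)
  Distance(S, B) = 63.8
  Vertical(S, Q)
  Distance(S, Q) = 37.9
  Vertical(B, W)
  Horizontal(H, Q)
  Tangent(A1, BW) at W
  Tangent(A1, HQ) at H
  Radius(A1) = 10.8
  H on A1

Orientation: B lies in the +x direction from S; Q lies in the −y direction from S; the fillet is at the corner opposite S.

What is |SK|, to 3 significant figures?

59.5

S is at the origin; S and B share the same y with |SB| = 63.8 and B on the +x side, so B = (63.8, 0.00). S and Q share the same x with |SQ| = 37.9 and Q on the −y side, so Q = (0.00, -37.9). The virtual corner opposite S is at (63.8, -37.9). Tangency of A1 to BW means the radius KW is perpendicular to BW and the tangent condition forces KH to be normal to HQ, with radius 10.8, so the center K sits 10.8 in from both sides at K = (53.0, -27.1). Then |SK| = |K − S| = 59.5.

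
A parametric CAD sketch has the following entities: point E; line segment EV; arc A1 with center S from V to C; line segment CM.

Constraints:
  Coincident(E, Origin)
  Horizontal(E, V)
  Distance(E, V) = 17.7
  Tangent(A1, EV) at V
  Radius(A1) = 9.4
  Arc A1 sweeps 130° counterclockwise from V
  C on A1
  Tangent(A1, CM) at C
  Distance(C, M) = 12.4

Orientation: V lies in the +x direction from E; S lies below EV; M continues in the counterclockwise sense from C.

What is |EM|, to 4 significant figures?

31.04

E is at the origin; EV is horizontal with |EV| = 17.7 and V on the +x side, so V = (17.70, 0.000). Since A1 is tangent to EV there, SV ⟂ EV, so S = V + (0, -9.4) = (17.70, -9.400). On A1, V sits at bearing 90° from S; a 130° counterclockwise sweep puts C at bearing 220°, so C = S + 9.4·(cos 220°, sin 220°) = (10.50, -15.44). Since A1 is tangent to CM there, SC ⟂ CM, so CM runs along (−sin 220°, cos 220°); with |CM| = 12.4, M = (18.47, -24.94). Then |EM| = |M − E| = 31.04.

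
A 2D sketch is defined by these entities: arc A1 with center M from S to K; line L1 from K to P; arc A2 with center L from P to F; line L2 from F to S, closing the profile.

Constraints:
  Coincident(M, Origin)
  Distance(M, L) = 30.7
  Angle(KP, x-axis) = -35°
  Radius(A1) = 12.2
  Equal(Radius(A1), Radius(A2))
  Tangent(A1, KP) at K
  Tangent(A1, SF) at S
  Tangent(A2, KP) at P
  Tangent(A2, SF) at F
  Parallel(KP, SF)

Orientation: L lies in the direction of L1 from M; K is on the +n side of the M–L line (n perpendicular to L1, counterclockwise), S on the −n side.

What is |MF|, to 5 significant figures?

33.035

The slot axis is L1's direction at -35.0°, so u = (cos -35.0°, sin -35.0°) = (0.81915, -0.57358) and n = (−sin -35.0°, cos -35.0°) = (0.57358, 0.81915). M is at the origin and L lies 30.7 along u from M, so L = 30.7·u = (25.148, -17.609). Tangency of A1 to both parallel lines with radius 12.2 puts K and S at M ± 12.2·n: K = (6.9976, 9.9937), S = (-6.9976, -9.9937). Equal radii place P and F the same way about L: P = L + 12.2·n = (32.146, -7.6151), F = L − 12.2·n = (18.150, -27.602). Then |MF| = |F − M| = 33.035.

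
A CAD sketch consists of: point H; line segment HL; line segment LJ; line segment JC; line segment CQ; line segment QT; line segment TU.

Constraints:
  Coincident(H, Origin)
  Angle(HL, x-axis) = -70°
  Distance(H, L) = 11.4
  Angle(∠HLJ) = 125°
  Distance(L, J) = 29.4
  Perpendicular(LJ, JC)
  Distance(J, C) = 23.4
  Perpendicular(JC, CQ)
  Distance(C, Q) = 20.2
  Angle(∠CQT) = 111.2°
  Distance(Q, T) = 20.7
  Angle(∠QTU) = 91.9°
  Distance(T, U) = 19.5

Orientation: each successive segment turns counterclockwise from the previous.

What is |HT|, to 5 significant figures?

9.7747

H is at the origin; HL runs at -70.0° with length 11.4, so L = (3.8990, -10.712). ∠HLJ = 125.0° gives LJ at -15.000° from the x-axis; with |LJ| = 29.4, J = (32.297, -18.322). The perpendicularity gives JC at right angles to LJ, so JC runs at 75.000°; with |JC| = 23.4, C = (38.354, 4.2809). JC ⟂ CQ, so CQ runs at 165.00°; with |CQ| = 20.2, Q = (18.842, 9.5090). ∠CQT = 111.2° gives QT at -126.20° from the x-axis; with |QT| = 20.7, T = (6.6164, -7.1950). Then |HT| = |T − H| = 9.7747.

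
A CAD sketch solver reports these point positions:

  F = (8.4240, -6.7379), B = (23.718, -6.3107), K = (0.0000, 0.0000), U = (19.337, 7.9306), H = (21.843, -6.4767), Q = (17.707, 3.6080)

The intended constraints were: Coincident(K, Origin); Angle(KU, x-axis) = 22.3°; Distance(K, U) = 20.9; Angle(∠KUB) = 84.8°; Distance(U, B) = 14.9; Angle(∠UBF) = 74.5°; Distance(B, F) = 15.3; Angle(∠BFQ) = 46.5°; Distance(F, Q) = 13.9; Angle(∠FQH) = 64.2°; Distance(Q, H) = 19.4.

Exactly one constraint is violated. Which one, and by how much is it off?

Distance(Q, H) = 19.4 — off by 8.50.

K = (0.00, 0.00) ✓; KU at 22.30° ✓; |KU| = 20.90 ✓; ∠KUB = 84.80° ✓; |UB| = 14.90 ✓; ∠UBF = 74.50° ✓; |BF| = 15.30 ✓; ∠BFQ = 46.50° ✓; |FQ| = 13.90 ✓; ∠FQH = 64.20° ✓; |QH| = 10.90 ✗.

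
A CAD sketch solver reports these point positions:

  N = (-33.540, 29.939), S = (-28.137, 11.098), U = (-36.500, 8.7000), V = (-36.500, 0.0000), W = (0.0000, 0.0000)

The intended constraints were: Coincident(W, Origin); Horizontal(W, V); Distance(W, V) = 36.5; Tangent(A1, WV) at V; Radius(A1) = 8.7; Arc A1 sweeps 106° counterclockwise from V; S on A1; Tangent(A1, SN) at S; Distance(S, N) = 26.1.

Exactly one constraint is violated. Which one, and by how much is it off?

Distance(S, N) = 26.1 — off by 6.50.

W = (0.00, 0.00) ✓; W.y = 0.00, V.y = 0.00 ✓; |WV| = 36.50 ✓; ∠(UV, VW) = 90.00° ✓; |UV| = 8.700 ✓; bearing(U→S) − bearing(U→V) = 106.0° ✓; |US| = 8.700 ✓; ∠(US, SN) = 90.00° ✓; |SN| = 19.60 ✗.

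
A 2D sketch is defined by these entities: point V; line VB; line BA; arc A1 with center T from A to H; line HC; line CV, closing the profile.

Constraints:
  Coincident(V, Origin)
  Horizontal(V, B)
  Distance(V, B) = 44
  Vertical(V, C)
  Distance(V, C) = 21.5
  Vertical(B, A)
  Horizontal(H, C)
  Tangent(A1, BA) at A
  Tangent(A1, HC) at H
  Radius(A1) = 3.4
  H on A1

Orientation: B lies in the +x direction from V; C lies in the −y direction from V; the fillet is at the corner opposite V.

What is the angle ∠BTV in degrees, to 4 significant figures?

76.61°

V and C share the same x with |VC| = 21.5 and C on the −y side, so C = (0.000, -21.50). The virtual corner opposite V is at (44.00, -21.50). Tangency of A1 to BA means the radius TA is perpendicular to BA and A1 meets HC tangentially, so TH is at right angles to HC, with radius 3.4, so the center T sits 3.4 in from both sides at T = (40.60, -18.10). Then cos ∠BTV = TB·TV / (|TB||TV|), giving 76.61°.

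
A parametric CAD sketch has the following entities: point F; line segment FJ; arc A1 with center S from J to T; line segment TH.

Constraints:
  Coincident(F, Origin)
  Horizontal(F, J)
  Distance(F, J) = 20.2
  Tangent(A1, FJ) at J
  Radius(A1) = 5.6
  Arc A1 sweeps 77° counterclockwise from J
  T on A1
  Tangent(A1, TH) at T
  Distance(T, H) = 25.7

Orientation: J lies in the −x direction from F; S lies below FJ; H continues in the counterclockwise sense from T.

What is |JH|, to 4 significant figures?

31.46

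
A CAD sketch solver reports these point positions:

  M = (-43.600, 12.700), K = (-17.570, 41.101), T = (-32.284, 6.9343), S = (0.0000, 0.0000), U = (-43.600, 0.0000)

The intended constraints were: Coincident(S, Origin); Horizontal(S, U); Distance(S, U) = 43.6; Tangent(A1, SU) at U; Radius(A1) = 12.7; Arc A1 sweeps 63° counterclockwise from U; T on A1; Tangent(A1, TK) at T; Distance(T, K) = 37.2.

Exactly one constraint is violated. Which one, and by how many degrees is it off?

Tangent(A1, TK) at T — off by 3.70°.

S = (0.00, 0.00) ✓; S.y = 0.00, U.y = 0.00 ✓; |SU| = 43.60 ✓; ∠(MU, US) = 90.00° ✓; |MU| = 12.70 ✓; bearing(M→T) − bearing(M→U) = 63.00° ✓; |MT| = 12.70 ✓; ∠(MT, TK) = 86.30° ✗; |TK| = 37.20 ✓.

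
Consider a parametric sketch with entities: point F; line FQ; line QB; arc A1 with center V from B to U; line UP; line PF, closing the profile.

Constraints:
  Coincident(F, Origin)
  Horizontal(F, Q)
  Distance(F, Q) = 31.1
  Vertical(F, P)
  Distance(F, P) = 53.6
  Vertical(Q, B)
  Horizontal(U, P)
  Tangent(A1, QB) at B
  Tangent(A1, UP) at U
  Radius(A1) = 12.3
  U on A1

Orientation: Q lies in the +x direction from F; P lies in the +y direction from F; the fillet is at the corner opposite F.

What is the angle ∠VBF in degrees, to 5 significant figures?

53.019°

The virtual corner opposite F is at (31.100, 53.600). Tangency of A1 to QB means the radius VB is perpendicular to QB and tangency of A1 to UP means the radius VU is perpendicular to UP, with radius 12.3, so the center V sits 12.3 in from both sides at V = (18.800, 41.300). That places the tangent points at B = (31.100, 41.300) on QB and U = (18.800, 53.600) on UP. Then cos ∠VBF = BV·BF / (|BV||BF|), giving 53.019°.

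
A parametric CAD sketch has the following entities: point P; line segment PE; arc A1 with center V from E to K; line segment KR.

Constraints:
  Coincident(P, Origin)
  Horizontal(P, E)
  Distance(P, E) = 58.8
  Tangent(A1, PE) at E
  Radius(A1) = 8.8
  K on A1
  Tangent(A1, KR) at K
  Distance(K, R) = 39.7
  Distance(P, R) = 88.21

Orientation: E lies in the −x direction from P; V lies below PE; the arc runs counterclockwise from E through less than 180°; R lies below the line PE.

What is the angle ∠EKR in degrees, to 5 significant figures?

140.71°

P is at the origin; PE is horizontal with |PE| = 58.8 and E on the −x side, so E = (-58.800, 0.0000). A1 meets PE tangentially, so VE is at right angles to PE, so V = E + (0, -8.8) = (-58.800, -8.8000). Since VK ⟂ KR (tangency), |VR| = √(8.8² + 39.7²) = 40.664 regardless of where K sits on A1. So R lies on both circle(P, 88.21) and circle(V, 40.664); the below-PE intersection is R = (-75.283, -45.973). K is the foot of the tangent from R: K = (-67.426, -7.0585).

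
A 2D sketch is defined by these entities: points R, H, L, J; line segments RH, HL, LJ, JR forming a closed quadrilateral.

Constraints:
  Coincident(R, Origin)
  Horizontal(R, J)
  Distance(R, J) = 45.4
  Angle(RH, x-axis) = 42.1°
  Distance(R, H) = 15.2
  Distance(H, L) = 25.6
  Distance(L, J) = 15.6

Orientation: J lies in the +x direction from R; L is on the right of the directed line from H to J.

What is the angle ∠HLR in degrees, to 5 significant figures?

28.386°

Checks: |HL| = 25.60 ✓; |LJ| = 15.60 ✓.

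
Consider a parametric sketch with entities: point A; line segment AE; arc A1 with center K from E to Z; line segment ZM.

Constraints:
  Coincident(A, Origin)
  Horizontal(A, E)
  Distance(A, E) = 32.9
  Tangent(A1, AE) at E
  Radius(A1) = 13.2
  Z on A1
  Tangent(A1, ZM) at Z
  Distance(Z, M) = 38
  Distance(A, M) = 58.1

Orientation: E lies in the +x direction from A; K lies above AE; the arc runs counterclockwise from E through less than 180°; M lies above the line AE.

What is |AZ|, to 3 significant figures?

48.5

A is at the origin; A and E share the same y with |AE| = 32.9 and E on the +x side, so E = (32.9, 0.00). Tangency of A1 to AE means the radius KE is perpendicular to AE, so K = E + (0, 13.2) = (32.9, 13.2). Since KZ ⟂ ZM (tangency), |KM| = √(13.2² + 38.0²) = 40.2 regardless of where Z sits on A1. So M lies on both circle(A, 58.1) and circle(K, 40.2); the above-AE intersection is M = (24.7, 52.6). Z is the foot of the tangent from M: Z = (44.2, 20.0).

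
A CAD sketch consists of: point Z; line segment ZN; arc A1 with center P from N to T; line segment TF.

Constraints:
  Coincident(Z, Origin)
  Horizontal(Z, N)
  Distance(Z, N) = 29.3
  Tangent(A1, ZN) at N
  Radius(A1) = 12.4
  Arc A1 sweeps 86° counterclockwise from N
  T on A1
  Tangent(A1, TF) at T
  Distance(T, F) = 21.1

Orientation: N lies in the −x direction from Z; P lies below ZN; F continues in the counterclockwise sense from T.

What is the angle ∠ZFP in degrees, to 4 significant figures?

18.50°

Z is at the origin; ZN is horizontal with |ZN| = 29.3 and N on the −x side, so N = (-29.30, 0.000). Tangency of A1 to ZN means the radius PN is perpendicular to ZN, so P = N + (0, -12.4) = (-29.30, -12.40). On A1, N sits at bearing 90° from P; an 86° counterclockwise sweep puts T at bearing 176°, so T = P + 12.4·(cos 176°, sin 176°) = (-41.67, -11.54). Tangency of A1 to TF means the radius PT is perpendicular to TF, so TF runs along (−sin 176°, cos 176°); with |TF| = 21.1, F = (-43.14, -32.58). Then cos ∠ZFP = FZ·FP / (|FZ||FP|), giving 18.50°.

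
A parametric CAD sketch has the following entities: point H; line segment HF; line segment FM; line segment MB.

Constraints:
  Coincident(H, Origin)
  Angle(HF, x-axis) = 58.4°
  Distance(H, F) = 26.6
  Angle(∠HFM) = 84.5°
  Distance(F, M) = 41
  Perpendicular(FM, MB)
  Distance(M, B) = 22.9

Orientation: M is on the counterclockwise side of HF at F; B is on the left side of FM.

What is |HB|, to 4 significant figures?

38.62

∠HFM = 84.5°, so FM runs at 58.4° + (180° − 84.5°) = 153.9° from the x-axis; with |FM| = 41.0, M = F + 41.0·(cos 153.9°, sin 153.9°) = (-22.88, 40.69). The perpendicularity gives MB at right angles to FM; with |MB| = 22.9 on the left of FM, B = M + 22.9·(-0.4399, -0.8980) = (-32.96, 20.13). Then |HB| = |B − H| = 38.62.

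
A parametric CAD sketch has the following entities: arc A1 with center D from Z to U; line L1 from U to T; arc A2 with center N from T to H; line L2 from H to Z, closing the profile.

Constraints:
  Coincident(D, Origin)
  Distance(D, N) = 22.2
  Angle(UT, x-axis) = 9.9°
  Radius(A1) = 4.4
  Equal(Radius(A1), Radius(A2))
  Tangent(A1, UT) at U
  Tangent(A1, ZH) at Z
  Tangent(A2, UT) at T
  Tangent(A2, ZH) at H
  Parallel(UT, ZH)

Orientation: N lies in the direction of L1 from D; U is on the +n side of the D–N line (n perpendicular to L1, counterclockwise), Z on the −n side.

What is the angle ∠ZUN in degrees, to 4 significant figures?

78.79°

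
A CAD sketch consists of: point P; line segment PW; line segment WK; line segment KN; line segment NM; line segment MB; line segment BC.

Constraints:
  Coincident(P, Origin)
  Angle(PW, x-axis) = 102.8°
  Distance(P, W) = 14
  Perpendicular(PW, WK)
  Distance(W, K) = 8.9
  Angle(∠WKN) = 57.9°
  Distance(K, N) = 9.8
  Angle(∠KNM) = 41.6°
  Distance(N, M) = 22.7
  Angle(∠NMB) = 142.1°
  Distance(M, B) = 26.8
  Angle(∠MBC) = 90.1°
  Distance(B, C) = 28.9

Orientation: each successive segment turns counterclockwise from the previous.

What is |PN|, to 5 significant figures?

6.7899

P is at the origin; PW runs at 102.8° with length 14.0, so W = (-3.1017, 13.652). PW ⟂ WK, so WK runs at -167.20°; with |WK| = 8.9, K = (-11.781, 11.680). ∠WKN = 57.9° gives KN at -45.100° from the x-axis; with |KN| = 9.8, N = (-4.8630, 4.7386). Then |PN| = |N − P| = 6.7899.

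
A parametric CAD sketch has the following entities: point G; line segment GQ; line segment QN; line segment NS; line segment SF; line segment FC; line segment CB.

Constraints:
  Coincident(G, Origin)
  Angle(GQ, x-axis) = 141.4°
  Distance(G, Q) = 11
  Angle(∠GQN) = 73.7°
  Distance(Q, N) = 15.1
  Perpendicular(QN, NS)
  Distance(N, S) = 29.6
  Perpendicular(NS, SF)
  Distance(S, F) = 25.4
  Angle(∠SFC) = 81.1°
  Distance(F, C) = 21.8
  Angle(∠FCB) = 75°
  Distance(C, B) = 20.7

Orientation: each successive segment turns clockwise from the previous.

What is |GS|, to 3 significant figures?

22.5

G is at the origin; GQ runs at 141.4° with length 11.0, so Q = (-8.60, 6.86). ∠GQN = 73.7° gives QN at 35.1° from the x-axis; with |QN| = 15.1, N = (3.76, 15.5). The perpendicularity gives NS at right angles to QN, so NS runs at -54.9°; with |NS| = 29.6, S = (20.8, -8.67). Then |GS| = |S − G| = 22.5.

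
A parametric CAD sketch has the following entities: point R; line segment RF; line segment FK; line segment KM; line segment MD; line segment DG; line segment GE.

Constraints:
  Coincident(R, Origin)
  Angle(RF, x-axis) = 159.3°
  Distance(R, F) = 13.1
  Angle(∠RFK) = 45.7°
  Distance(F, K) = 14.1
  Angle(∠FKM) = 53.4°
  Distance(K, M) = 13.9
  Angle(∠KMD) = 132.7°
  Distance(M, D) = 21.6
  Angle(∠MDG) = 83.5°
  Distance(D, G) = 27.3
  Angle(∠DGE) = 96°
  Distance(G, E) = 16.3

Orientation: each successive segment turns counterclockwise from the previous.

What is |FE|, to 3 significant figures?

15.5

∠MDG = 83.5° gives DG at -156° from the x-axis; with |DG| = 27.3, G = (-31.1, 13.3). ∠DGE = 96.0° gives GE at -72.0° from the x-axis; with |GE| = 16.3, E = (-26.1, -2.23). Then |FE| = |E − F| = 15.5.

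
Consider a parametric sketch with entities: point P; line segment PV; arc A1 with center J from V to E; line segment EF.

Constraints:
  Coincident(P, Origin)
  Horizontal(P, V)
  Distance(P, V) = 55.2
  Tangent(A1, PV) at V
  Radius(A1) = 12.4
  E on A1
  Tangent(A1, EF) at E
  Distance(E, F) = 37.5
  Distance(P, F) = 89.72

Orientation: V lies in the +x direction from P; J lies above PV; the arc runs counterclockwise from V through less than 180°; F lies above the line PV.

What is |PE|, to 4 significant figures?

67.68

Checks: |JE| = 12.40 ✓; ∠(JE, EF) = 90.00° ✓; |EF| = 37.50 ✓; |PF| = 89.72 ✓.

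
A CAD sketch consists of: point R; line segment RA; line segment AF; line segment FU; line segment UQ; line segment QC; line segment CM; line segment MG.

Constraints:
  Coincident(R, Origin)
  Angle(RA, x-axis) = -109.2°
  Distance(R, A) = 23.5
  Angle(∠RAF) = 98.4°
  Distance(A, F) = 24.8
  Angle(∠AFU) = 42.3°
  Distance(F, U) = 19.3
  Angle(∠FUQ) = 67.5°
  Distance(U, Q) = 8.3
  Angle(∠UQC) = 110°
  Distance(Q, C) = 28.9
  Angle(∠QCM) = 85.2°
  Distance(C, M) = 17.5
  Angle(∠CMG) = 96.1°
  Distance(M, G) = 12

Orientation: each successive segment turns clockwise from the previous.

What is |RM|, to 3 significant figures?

48.8

R is at the origin; RA runs at -109.2° with length 23.5, so A = (-7.73, -22.2). ∠RAF = 98.4° gives AF at 169° from the x-axis; with |AF| = 24.8, F = (-32.1, -17.5). ∠AFU = 42.3° gives FU at 31.5° from the x-axis; with |FU| = 19.3, U = (-15.6, -7.46). ∠FUQ = 67.5° gives UQ at -81.0° from the x-axis; with |UQ| = 8.3, Q = (-14.3, -15.7). ∠UQC = 110.0° gives QC at -151° from the x-axis; with |QC| = 28.9, C = (-39.6, -29.7). ∠QCM = 85.2° gives CM at 114° from the x-axis; with |CM| = 17.5, M = (-46.8, -13.7). Then |RM| = |M − R| = 48.8.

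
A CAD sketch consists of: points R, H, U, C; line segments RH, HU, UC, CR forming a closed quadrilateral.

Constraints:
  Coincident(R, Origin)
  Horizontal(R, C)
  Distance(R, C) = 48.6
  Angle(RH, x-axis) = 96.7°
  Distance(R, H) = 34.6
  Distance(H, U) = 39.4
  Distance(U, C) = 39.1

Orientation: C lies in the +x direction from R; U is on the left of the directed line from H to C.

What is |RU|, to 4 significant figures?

50.96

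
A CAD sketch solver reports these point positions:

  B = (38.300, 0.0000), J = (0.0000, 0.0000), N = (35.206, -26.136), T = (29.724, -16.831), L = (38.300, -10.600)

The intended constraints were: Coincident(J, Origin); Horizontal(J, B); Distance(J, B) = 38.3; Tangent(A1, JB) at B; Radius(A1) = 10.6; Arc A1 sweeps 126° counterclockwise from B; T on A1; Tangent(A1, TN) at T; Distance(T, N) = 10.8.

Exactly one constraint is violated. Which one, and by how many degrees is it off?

Tangent(A1, TN) at T — off by 5.50°.

J = (0.00, 0.00) ✓; J.y = 0.00, B.y = 0.00 ✓; |JB| = 38.30 ✓; ∠(LB, BJ) = 90.00° ✓; |LB| = 10.60 ✓; bearing(L→T) − bearing(L→B) = 126.0° ✓; |LT| = 10.60 ✓; ∠(LT, TN) = 95.50° ✗; |TN| = 10.80 ✓.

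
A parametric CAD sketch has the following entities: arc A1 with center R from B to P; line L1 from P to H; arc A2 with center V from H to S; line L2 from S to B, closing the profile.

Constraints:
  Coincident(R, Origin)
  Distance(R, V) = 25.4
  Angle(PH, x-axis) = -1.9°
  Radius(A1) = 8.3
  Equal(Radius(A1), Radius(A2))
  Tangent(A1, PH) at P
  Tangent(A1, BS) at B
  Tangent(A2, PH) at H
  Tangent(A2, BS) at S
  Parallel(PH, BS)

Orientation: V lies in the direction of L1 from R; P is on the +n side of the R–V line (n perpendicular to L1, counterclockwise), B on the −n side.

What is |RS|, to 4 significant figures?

26.72

The slot axis is L1's direction at -1.9°, so u = (cos -1.9°, sin -1.9°) = (0.9995, -0.03316) and n = (−sin -1.9°, cos -1.9°) = (0.03316, 0.9995). R is at the origin and V lies 25.4 along u from R, so V = 25.4·u = (25.39, -0.8421). Tangency of A1 to both parallel lines with radius 8.3 puts P and B at R ± 8.3·n: P = (0.2752, 8.295), B = (-0.2752, -8.295). Equal radii place H and S the same way about V: H = V + 8.3·n = (25.66, 7.453), S = V − 8.3·n = (25.11, -9.138). Then |RS| = |S − R| = 26.72.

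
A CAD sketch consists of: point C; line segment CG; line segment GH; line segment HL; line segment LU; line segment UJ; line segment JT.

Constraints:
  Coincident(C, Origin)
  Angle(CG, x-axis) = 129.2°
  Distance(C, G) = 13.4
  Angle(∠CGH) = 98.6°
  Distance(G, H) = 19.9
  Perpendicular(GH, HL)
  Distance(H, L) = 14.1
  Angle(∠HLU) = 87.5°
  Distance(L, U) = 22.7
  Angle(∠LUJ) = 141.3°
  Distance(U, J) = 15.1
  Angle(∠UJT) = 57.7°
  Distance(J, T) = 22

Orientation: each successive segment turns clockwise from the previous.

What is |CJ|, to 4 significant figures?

15.78

C is at the origin; CG runs at 129.2° with length 13.4, so G = (-8.469, 10.38). ∠CGH = 98.6° gives GH at 47.80° from the x-axis; with |GH| = 19.9, H = (4.898, 25.13). GH ⟂ HL, so HL runs at -42.20°; with |HL| = 14.1, L = (15.34, 15.66). ∠HLU = 87.5° gives LU at -134.7° from the x-axis; with |LU| = 22.7, U = (-0.6237, -0.4801). ∠LUJ = 141.3° gives UJ at -173.4° from the x-axis; with |UJ| = 15.1, J = (-15.62, -2.216). Then |CJ| = |J − C| = 15.78.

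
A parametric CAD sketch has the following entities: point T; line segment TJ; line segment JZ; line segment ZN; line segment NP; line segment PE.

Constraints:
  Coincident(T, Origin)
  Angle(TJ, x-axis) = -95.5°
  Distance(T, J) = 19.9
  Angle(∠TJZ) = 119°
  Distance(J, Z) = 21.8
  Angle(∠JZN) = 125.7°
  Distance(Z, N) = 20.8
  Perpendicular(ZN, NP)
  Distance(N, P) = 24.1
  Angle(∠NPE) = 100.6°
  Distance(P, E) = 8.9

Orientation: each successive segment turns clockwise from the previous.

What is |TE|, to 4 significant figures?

19.07

T is at the origin; TJ runs at -95.5° with length 19.9, so J = (-1.907, -19.81). ∠TJZ = 119.0° gives JZ at -156.5° from the x-axis; with |JZ| = 21.8, Z = (-21.90, -28.50). ∠JZN = 125.7° gives ZN at 149.2° from the x-axis; with |ZN| = 20.8, N = (-39.77, -17.85). The perpendicularity gives NP at right angles to ZN, so NP runs at 59.20°; with |NP| = 24.1, P = (-27.43, 2.850). ∠NPE = 100.6° gives PE at -20.20° from the x-axis; with |PE| = 8.9, E = (-19.07, -0.2228). Then |TE| = |E − T| = 19.07.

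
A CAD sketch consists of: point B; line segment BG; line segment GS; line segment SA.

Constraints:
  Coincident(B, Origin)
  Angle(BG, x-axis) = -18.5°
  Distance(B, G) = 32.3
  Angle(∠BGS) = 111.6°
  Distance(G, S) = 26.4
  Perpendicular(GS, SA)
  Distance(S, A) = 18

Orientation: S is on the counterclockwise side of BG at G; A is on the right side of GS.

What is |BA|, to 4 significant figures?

61.43

∠BGS = 111.6°, so GS runs at -18.5° + (180° − 111.6°) = 49.90° from the x-axis; with |GS| = 26.4, S = G + 26.4·(cos 49.90°, sin 49.90°) = (47.64, 9.945). GS is perpendicular to SA; with |SA| = 18.0 on the right of GS, A = S + 18.0·(0.7649, -0.6441) = (61.40, -1.649). Then |BA| = |A − B| = 61.43.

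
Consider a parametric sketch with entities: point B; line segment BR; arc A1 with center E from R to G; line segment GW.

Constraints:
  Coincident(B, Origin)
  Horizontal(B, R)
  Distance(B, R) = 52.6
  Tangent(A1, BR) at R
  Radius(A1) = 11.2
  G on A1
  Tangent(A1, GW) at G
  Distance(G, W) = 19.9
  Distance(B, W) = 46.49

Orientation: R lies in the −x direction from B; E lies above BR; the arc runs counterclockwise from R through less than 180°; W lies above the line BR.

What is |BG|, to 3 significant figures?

42.6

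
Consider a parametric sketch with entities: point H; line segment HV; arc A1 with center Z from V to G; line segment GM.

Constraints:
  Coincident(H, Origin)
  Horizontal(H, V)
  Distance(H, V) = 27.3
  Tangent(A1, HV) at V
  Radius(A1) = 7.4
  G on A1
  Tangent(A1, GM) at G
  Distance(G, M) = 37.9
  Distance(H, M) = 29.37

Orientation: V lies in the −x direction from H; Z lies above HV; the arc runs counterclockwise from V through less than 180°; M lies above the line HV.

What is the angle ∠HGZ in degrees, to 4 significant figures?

140.7°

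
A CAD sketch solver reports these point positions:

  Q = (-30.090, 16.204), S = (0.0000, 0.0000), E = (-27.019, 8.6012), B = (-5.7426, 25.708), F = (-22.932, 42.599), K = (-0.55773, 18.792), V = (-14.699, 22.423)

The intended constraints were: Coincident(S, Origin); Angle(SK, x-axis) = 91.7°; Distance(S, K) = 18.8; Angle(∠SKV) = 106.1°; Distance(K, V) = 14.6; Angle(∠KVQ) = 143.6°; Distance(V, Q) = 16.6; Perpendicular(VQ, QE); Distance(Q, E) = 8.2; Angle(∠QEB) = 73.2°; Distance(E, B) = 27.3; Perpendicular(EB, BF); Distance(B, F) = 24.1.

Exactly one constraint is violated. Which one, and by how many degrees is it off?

Perpendicular(EB, BF) — off by 6.70°.

S = (0.00, 0.00) ✓; SK at 91.70° ✓; |SK| = 18.80 ✓; ∠SKV = 106.1° ✓; |KV| = 14.60 ✓; ∠KVQ = 143.6° ✓; |VQ| = 16.60 ✓; ∠(VQ, QE) = 89.99° ✓; |QE| = 8.200 ✓; ∠QEB = 73.20° ✓; |EB| = 27.30 ✓; ∠(EB, BF) = 96.70° ✗; |BF| = 24.10 ✓.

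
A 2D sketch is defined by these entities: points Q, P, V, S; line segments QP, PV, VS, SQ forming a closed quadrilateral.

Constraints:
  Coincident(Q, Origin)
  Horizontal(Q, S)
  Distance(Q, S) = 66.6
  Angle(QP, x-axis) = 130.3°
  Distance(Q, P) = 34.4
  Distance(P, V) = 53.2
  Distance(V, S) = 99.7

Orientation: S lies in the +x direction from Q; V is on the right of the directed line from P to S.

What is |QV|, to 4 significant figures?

39.65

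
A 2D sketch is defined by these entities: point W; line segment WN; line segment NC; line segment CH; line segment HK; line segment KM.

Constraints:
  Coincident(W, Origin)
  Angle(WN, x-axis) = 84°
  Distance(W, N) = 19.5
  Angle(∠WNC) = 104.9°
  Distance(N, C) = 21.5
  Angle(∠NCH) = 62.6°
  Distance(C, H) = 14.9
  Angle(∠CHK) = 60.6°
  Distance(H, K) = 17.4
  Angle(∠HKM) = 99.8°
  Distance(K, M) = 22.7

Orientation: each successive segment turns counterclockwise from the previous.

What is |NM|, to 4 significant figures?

27.46

∠CHK = 60.6° gives HK at 35.90° from the x-axis; with |HK| = 17.4, K = (-2.266, 22.46). ∠HKM = 99.8° gives KM at 116.1° from the x-axis; with |KM| = 22.7, M = (-12.25, 42.85). Then |NM| = |M − N| = 27.46.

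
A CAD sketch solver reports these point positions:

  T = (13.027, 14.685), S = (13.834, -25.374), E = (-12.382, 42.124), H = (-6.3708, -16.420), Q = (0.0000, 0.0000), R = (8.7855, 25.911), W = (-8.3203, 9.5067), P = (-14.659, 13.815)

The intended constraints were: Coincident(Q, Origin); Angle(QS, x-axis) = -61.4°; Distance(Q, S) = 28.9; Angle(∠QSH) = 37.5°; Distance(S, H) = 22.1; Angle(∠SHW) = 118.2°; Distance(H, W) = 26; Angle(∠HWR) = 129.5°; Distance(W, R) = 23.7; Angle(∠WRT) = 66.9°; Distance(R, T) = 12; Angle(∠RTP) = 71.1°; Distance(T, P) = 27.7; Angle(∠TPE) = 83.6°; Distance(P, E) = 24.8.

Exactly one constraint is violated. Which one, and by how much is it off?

Distance(P, E) = 24.8 — off by 3.60.

Q = (0.00, 0.00) ✓; QS at -61.40° ✓; |QS| = 28.90 ✓; ∠QSH = 37.50° ✓; |SH| = 22.10 ✓; ∠SHW = 118.2° ✓; |HW| = 26.00 ✓; ∠HWR = 129.5° ✓; |WR| = 23.70 ✓; ∠WRT = 66.90° ✓; |RT| = 12.00 ✓; ∠RTP = 71.10° ✓; |TP| = 27.70 ✓; ∠TPE = 83.60° ✓; |PE| = 28.40 ✗.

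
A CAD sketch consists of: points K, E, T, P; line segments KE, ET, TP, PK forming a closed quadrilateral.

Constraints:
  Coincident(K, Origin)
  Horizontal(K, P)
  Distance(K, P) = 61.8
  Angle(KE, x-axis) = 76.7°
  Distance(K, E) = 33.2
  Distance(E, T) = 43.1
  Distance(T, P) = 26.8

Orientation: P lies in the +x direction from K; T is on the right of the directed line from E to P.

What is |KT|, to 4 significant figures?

35.03

K is at the origin; K and P share the same y with |KP| = 61.8 and P in +x, so P = (61.8, 0). KE runs at 76.7° with |KE| = 33.2, so E = (7.638, 32.31). T is determined by |ET| = 43.1 and |TP| = 26.8 together: it lies at the intersection of circle(E, 43.1) and circle(P, 26.8). With |EP| = 63.07, the foot of the radical line on EP is 40.57 from E and the perpendicular offset is √(43.1² − 40.57²) = 14.56. Taking the right-of-EP solution: T = (35.02, -0.9762).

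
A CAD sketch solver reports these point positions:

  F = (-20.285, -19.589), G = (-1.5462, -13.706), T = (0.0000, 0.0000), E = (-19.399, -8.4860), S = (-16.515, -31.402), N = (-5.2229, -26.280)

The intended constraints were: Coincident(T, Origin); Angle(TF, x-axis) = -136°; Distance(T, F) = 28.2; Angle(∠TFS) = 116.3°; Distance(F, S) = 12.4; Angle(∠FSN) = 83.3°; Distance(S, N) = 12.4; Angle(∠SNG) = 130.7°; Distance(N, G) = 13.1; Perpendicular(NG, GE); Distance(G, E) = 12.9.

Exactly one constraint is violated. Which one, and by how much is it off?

Distance(G, E) = 12.9 — off by 5.70.

T = (0.00, 0.00) ✓; TF at -136.0° ✓; |TF| = 28.20 ✓; ∠TFS = 116.3° ✓; |FS| = 12.40 ✓; ∠FSN = 83.30° ✓; |SN| = 12.40 ✓; ∠SNG = 130.7° ✓; |NG| = 13.10 ✓; ∠(NG, GE) = 90.00° ✓; |GE| = 18.60 ✗.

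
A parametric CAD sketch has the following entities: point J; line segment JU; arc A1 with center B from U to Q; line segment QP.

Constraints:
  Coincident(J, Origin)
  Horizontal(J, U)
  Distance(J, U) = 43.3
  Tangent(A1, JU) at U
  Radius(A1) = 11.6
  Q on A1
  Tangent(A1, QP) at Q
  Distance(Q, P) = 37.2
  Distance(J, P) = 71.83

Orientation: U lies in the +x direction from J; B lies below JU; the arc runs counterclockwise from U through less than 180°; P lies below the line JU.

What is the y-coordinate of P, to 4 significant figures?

-49.59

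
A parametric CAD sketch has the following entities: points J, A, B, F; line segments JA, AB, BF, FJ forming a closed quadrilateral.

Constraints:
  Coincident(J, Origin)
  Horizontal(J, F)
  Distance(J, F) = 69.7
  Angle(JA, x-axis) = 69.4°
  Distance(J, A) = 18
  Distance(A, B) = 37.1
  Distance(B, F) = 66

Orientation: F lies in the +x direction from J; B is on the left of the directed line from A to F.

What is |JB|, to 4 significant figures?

54.91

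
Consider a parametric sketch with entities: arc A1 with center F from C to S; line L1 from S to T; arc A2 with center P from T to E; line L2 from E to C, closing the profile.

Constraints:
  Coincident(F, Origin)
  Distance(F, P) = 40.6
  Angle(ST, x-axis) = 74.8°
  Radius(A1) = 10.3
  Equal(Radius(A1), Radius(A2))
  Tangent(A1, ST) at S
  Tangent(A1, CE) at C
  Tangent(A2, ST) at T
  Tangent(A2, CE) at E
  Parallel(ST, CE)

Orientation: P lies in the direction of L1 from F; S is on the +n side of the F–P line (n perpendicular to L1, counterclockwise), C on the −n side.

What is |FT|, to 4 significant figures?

41.89

The slot axis is L1's direction at 74.8°, so u = (cos 74.8°, sin 74.8°) = (0.2622, 0.9650) and n = (−sin 74.8°, cos 74.8°) = (-0.9650, 0.2622). F is at the origin and P lies 40.6 along u from F, so P = 40.6·u = (10.64, 39.18). Tangency of A1 to both parallel lines with radius 10.3 puts S and C at F ± 10.3·n: S = (-9.940, 2.701), C = (9.940, -2.701). Equal radii place T and E the same way about P: T = P + 10.3·n = (0.7052, 41.88), E = P − 10.3·n = (20.58, 36.48). Then |FT| = |T − F| = 41.89.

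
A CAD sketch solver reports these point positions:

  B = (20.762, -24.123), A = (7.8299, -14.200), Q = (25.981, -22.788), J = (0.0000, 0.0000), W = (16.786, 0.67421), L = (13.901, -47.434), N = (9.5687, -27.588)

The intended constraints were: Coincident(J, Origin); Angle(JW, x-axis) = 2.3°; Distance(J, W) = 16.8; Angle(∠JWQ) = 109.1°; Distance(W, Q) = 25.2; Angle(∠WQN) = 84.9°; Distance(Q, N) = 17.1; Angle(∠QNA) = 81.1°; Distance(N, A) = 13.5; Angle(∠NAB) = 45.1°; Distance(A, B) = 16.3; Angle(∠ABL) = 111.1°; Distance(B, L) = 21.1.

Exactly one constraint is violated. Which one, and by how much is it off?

Distance(B, L) = 21.1 — off by 3.20.

J = (0.00, 0.00) ✓; JW at 2.300° ✓; |JW| = 16.80 ✓; ∠JWQ = 109.1° ✓; |WQ| = 25.20 ✓; ∠WQN = 84.90° ✓; |QN| = 17.10 ✓; ∠QNA = 81.10° ✓; |NA| = 13.50 ✓; ∠NAB = 45.10° ✓; |AB| = 16.30 ✓; ∠ABL = 111.1° ✓; |BL| = 24.30 ✗.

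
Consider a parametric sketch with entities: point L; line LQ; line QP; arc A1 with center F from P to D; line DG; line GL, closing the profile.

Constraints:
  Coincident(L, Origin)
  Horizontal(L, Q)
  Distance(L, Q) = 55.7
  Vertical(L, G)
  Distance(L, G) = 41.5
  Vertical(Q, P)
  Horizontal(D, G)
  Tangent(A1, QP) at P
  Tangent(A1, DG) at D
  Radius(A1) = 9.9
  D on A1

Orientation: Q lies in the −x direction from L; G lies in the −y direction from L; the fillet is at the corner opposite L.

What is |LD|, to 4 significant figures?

61.81

L is at the origin; LQ is horizontal with |LQ| = 55.7 and Q on the −x side, so Q = (-55.70, 0.000). L and G share the same x with |LG| = 41.5 and G on the −y side, so G = (0.000, -41.50). The virtual corner opposite L is at (-55.70, -41.50). The tangent condition forces FP to be normal to QP and the tangent condition forces FD to be normal to DG, with radius 9.9, so the center F sits 9.9 in from both sides at F = (-45.80, -31.60). That places the tangent points at P = (-55.70, -31.60) on QP and D = (-45.80, -41.50) on DG. Then |LD| = |D − L| = 61.81.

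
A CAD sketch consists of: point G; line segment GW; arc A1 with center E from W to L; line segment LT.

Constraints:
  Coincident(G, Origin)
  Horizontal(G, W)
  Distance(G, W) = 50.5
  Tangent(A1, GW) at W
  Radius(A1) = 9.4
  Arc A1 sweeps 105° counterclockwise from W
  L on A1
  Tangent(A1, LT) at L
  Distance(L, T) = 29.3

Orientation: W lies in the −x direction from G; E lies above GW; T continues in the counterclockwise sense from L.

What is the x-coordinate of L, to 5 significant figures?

-41.420

A1 meets GW tangentially, so EW is at right angles to GW, so E = W + (0, 9.4) = (-50.500, 9.4000). On A1, W sits at bearing -90° from E; a 105° counterclockwise sweep puts L at bearing 15°, so L = E + 9.4·(cos 15°, sin 15°) = (-41.420, 11.833). So L.x = -41.420.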